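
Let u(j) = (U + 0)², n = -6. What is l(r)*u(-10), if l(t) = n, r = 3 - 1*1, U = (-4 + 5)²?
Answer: -6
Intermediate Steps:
U = 1 (U = 1² = 1)
r = 2 (r = 3 - 1 = 2)
l(t) = -6
u(j) = 1 (u(j) = (1 + 0)² = 1² = 1)
l(r)*u(-10) = -6*1 = -6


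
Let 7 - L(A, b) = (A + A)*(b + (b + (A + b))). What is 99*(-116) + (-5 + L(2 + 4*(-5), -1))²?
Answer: 557032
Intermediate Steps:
L(A, b) = 7 - 2*A*(A + 3*b) (L(A, b) = 7 - (A + A)*(b + (b + (A + b))) = 7 - 2*A*(b + (A + 2*b)) = 7 - 2*A*(A + 3*b))
99*(-116) + (-5 + L(2 + 4*(-5), -1))² = 99*(-116) + (-5 + (7 - 2*(2 + 4*(-5))² - 6*(2 + 4*(-5))*(-1)))² = -11484 + (-5 + (7 - 2*(2 - 20)² - 6*(2 - 20)*(-1)))² = -11484 + (-5 + (7 - 2*(-18)² - 6*(-18)*(-1)))² = -11484 + (-5 + (7 - 2*324 - 108))² = -11484 + (-5 + (7 - 648 - 108))² = -11484 + (-5 - 749)² = -11484 + (-754)² = -11484 + 568516 = 557032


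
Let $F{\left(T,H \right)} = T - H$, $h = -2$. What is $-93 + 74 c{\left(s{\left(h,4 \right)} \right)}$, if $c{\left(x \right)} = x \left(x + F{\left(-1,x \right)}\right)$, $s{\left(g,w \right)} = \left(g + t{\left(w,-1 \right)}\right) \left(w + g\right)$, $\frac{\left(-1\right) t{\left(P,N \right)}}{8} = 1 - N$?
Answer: $2571$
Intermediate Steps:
$t{\left(P,N \right)} = -8 + 8 N$ ($t{\left(P,N \right)} = - 8 \left(1 - N\right) = -8 + 8 N$)
$s{\left(g,w \right)} = \left(-16 + g\right) \left(g + w\right)$ ($s{\left(g,w \right)} = \left(g + \left(-8 + 8 \left(-1\right)\right)\right) \left(w + g\right) = \left(g - 16\right) \left(g + w\right) = \left(-16 + g\right) \left(g + w\right)$)
$c{\left(x \right)} = - x$ ($c{\left(x \right)} = x \left(x - \left(1 + x\right)\right) = x \left(-1\right) = - x$)
$-93 + 74 c{\left(s{\left(h,4 \right)} \right)} = -93 + 74 \left(- (\left(-2\right)^{2} - -32 - 64 - 8)\right) = -93 + 74 \left(- (4 + 32 - 64 - 8)\right) = -93 + 74 \left(\left(-1\right) \left(-36\right)\right) = -93 + 74 \cdot 36 = -93 + 2664 = 2571$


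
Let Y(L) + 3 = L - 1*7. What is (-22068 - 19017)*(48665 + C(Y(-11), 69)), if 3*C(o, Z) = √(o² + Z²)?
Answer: -1999401525 - 698445*√2 ≈ -2.0004e+9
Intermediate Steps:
Y(L) = -10 + L (Y(L) = -3 + (L - 1*7) = -3 + (L - 7) = -3 + (-7 + L) = -10 + L)
C(o, Z) = √(Z² + o²)/3 (C(o, Z) = √(o² + Z²)/3 = √(Z² + o²)/3)
(-22068 - 19017)*(48665 + C(Y(-11), 69)) = (-22068 - 19017)*(48665 + √(69² + (-10 - 11)²)/3) = -41085*(48665 + √(4761 + (-21)²)/3) = -41085*(48665 + √(4761 + 441)/3) = -41085*(48665 + √5202/3) = -41085*(48665 + (51*√2)/3) = -41085*(48665 + 17*√2) = -1999401525 - 698445*√2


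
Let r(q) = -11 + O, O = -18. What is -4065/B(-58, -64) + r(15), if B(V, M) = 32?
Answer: -4993/32 ≈ -156.03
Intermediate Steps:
r(q) = -29 (r(q) = -11 - 18 = -29)
-4065/B(-58, -64) + r(15) = -4065/32 - 29 = -4993/32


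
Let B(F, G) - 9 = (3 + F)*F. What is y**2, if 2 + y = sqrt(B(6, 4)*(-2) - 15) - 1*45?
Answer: (47 - I*sqrt(141))**2 ≈ 2068.0 - 1116.2*I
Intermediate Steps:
B(F, G) = 9 + F*(3 + F) (B(F, G) = 9 + (3 + F)*F = 9 + F*(3 + F))
y = -47 + I*sqrt(141) (y = -2 + (sqrt((9 + 6**2 + 3*6)*(-2) - 15) - 1*45) = -2 + (sqrt((9 + 36 + 18)*(-2) - 15) - 45) = -2 + (sqrt(63*(-2) - 15) - 45) = -2 + (sqrt(-126 - 15) - 45) = -2 + (sqrt(-141) - 45) = -2 + (I*sqrt(141) - 45) = -2 + (-45 + I*sqrt(141)) = -47 + I*sqrt(141) ≈ -47.0 + 11.874*I)
y**2 = (-47 + I*sqrt(141))**2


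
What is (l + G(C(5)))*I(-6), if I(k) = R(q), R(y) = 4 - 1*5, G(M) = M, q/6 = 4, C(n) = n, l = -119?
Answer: 114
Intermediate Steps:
q = 24 (q = 6*4 = 24)
R(y) = -1 (R(y) = 4 - 5 = -1)
I(k) = -1
(l + G(C(5)))*I(-6) = (-119 + 5)*(-1) = -114*(-1) = 114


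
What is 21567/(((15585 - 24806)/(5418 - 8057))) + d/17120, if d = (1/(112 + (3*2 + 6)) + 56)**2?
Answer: 2996533566948417/485461896704 ≈ 6172.5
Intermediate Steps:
d = 48233025/15376 (d = (1/(112 + (6 + 6)) + 56)**2 = (1/(112 + 12) + 56)**2 = (1/124 + 56)**2 = (6945/124)**2 = 48233025/15376 ≈ 3136.9)
21567/(((15585 - 24806)/(5418 - 8057))) + d/17120 = 21567/(((15585 - 24806)/(5418 - 8057))) + (48233025/15376)/17120 = 21567/((-9221/(-2639))) + (48233025/15376)*(1/17120) = 21567/((-9221*(-1/2639))) + 9646605/52647424 = 21567/(9221/2639) + 9646605/52647424 = 21567*(2639/9221) + 9646605/52647424 = 56915313/9221 + 9646605/52647424 = 2996533566948417/485461896704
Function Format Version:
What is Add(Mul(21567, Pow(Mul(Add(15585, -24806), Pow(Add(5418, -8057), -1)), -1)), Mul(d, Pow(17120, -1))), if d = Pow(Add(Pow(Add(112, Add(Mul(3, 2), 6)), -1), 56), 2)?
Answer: Rational(2996533566948417, 485461896704) ≈ 6172.5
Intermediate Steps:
d = Rational(48233025, 15376) (d = Pow(Add(Pow(Add(112, Add(6, 6)), -1), 56), 2) = Pow(Add(Pow(Add(112, 12), -1), 56), 2) = Pow(Add(Pow(124, -1), 56), 2) = Pow(Add(Rational(1, 124), 56), 2) = Pow(Rational(6945, 124), 2) = Rational(48233025, 15376) ≈ 3136.9)
Add(Mul(21567, Pow(Mul(Add(15585, -24806), Pow(Add(5418, -8057), -1)), -1)), Mul(d, Pow(17120, -1))) = Add(Mul(21567, Pow(Mul(Add(15585, -24806), Pow(Add(5418, -8057), -1)), -1)), Mul(Rational(48233025, 15376), Pow(17120, -1))) = Add(Mul(21567, Pow(Mul(-9221, Pow(-2639, -1)), -1)), Mul(Rational(48233025, 15376), Rational(1, 17120))) = Add(Mul(21567, Pow(Mul(-9221, Rational(-1, 2639)), -1)), Rational(9646605, 52647424)) = Add(Mul(21567, Pow(Rational(9221, 2639), -1)), Rational(9646605, 52647424)) = Add(Mul(21567, Rational(2639, 9221)), Rational(9646605, 52647424)) = Add(Rational(56915313, 9221), Rational(9646605, 52647424)) = Rational(2996533566948417, 485461896704)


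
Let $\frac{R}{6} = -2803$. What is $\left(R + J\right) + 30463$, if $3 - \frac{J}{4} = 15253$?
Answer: $-47355$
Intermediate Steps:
$R = -16818$ ($R = 6 \left(-2803\right) = -16818$)
$J = -61000$ ($J = 12 - 61012 = -61000$)
$\left(R + J\right) + 30463 = \left(-16818 - 61000\right) + 30463 = -77818 + 30463 = -47355$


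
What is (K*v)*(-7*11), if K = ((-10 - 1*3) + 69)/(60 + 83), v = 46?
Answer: -18032/13 ≈ -1387.1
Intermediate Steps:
K = 56/143 (K = ((-10 - 3) + 69)/143 = (-13 + 69)*(1/143) = 56*(1/143) = 56/143 ≈ 0.39161)
(K*v)*(-7*11) = ((56/143)*46)*(-7*11) = (2576/143)*(-77) = -18032/13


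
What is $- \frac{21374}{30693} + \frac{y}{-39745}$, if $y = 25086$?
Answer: $- \frac{1619474228}{1219893285} \approx -1.3276$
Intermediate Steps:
$- \frac{21374}{30693} + \frac{y}{-39745} = - \frac{21374}{30693} + \frac{25086}{-39745} = \left(-21374\right) \frac{1}{30693} + 25086 \left(- \frac{1}{39745}\right) = - \frac{21374}{30693} - \frac{25086}{39745} = - \frac{1619474228}{1219893285}$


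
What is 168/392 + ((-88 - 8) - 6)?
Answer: -711/7 ≈ -101.57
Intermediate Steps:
168/392 + ((-88 - 8) - 6) = 168*(1/392) + (-96 - 6) = 3/7 - 102 = -711/7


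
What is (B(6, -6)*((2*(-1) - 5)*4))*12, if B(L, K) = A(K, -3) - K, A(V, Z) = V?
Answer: 0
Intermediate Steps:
B(L, K) = 0 (B(L, K) = K - K = 0)
(B(6, -6)*((2*(-1) - 5)*4))*12 = (0*((2*(-1) - 5)*4))*12 = (0*((-2 - 5)*4))*12 = (0*(-7*4))*12 = (0*(-28))*12 = 0*12 = 0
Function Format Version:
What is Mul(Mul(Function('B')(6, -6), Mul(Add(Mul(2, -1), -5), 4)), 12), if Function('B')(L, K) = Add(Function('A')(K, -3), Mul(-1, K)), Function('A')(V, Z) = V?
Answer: 0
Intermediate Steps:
Function('B')(L, K) = 0 (Function('B')(L, K) = Add(K, Mul(-1, K)) = 0)
Mul(Mul(Function('B')(6, -6), Mul(Add(Mul(2, -1), -5), 4)), 12) = Mul(Mul(0, Mul(Add(Mul(2, -1), -5), 4)), 12) = Mul(Mul(0, Mul(Add(-2, -5), 4)), 12) = Mul(Mul(0, Mul(-7, 4)), 12) = Mul(Mul(0, -28), 12) = Mul(0, 12) = 0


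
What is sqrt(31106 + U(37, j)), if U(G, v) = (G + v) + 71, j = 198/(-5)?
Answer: 4*sqrt(48710)/5 ≈ 176.56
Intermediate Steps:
j = -198/5 (j = 198*(-1/5) = -198/5 ≈ -39.600)
U(G, v) = 71 + G + v
sqrt(31106 + U(37, j)) = sqrt(31106 + (71 + 37 - 198/5)) = sqrt(31106 + 342/5) = sqrt(155872/5) = 4*sqrt(48710)/5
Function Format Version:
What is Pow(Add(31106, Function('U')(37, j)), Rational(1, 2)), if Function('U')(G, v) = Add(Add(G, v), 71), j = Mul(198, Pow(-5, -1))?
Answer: Mul(Rational(4, 5), Pow(48710, Rational(1, 2))) ≈ 176.56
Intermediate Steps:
j = Rational(-198, 5) (j = Mul(198, Rational(-1, 5)) = Rational(-198, 5) ≈ -39.600)
Function('U')(G, v) = Add(71, G, v)
Pow(Add(31106, Function('U')(37, j)), Rational(1, 2)) = Pow(Add(31106, Add(71, 37, Rational(-198, 5))), Rational(1, 2)) = Pow(Add(31106, Rational(342, 5)), Rational(1, 2)) = Pow(Rational(155872, 5), Rational(1, 2)) = Mul(Rational(4, 5), Pow(48710, Rational(1, 2)))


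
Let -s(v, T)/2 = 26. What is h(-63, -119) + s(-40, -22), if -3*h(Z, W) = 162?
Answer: -106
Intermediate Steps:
h(Z, W) = -54 (h(Z, W) = -⅓*162 = -54)
s(v, T) = -52 (s(v, T) = -2*26 = -52)
h(-63, -119) + s(-40, -22) = -54 - 52 = -106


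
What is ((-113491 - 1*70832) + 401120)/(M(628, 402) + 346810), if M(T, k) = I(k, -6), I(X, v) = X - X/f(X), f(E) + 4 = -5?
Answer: 650391/1041770 ≈ 0.62431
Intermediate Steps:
f(E) = -9 (f(E) = -4 - 5 = -9)
I(X, v) = 10*X/9 (I(X, v) = X - X/(-9) = X - X*(-1)/9 = X - (-1)*X/9 = X + X/9 = 10*X/9)
M(T, k) = 10*k/9
((-113491 - 1*70832) + 401120)/(M(628, 402) + 346810) = ((-113491 - 1*70832) + 401120)/((10/9)*402 + 346810) = ((-113491 - 70832) + 401120)/(1340/3 + 346810) = (-184323 + 401120)/(1041770/3) = 216797*(3/1041770) = 650391/1041770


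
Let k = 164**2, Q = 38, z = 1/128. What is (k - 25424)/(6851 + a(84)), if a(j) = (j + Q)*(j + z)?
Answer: 94208/1094397 ≈ 0.086082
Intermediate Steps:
z = 1/128 ≈ 0.0078125
a(j) = (38 + j)*(1/128 + j) (a(j) = (j + 38)*(j + 1/128) = (38 + j)*(1/128 + j))
k = 26896
(k - 25424)/(6851 + a(84)) = (26896 - 25424)/(6851 + (19/64 + 84**2 + (4865/128)*84)) = 1472/(6851 + (19/64 + 7056 + 102165/32)) = 1472/(6851 + 655933/64) = 1472/(1094397/64) = 1472*(64/1094397) = 94208/1094397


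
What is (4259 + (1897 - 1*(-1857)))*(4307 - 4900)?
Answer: -4751709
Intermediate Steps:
(4259 + (1897 - 1*(-1857)))*(4307 - 4900) = (4259 + (1897 + 1857))*(-593) = (4259 + 3754)*(-593) = 8013*(-593) = -4751709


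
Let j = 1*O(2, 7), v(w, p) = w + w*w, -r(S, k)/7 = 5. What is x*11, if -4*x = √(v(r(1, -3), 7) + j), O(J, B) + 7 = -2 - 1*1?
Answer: -11*√295/2 ≈ -94.466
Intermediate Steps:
r(S, k) = -35 (r(S, k) = -7*5 = -35)
O(J, B) = -10 (O(J, B) = -7 + (-2 - 1*1) = -7 + (-2 - 1) = -7 - 3 = -10)
v(w, p) = w + w²
j = -10 (j = 1*(-10) = -10)
x = -√295/2 (x = -√(-35*(1 - 35) - 10)/4 = -√(-35*(-34) - 10)/4 = -√(1190 - 10)/4 = -√295/2 ≈ -8.5878)
x*11 = -√295/2*11 = -11*√295/2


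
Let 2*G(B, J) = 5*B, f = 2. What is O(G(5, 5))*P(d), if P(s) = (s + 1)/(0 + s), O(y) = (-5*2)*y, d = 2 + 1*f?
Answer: -625/4 ≈ -156.25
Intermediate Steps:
G(B, J) = 5*B/2 (G(B, J) = (5*B)/2 = 5*B/2)
d = 4 (d = 2 + 1*2 = 2 + 2 = 4)
O(y) = -10*y
P(s) = (1 + s)/s
O(G(5, 5))*P(d) = (-25*5)*((1 + 4)/4) = (-10*25/2)*((1/4)*5) = -125*5/4 = -625/4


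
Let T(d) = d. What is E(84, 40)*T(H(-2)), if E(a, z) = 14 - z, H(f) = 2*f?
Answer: 104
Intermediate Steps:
E(84, 40)*T(H(-2)) = (14 - 1*40)*(2*(-2)) = (14 - 40)*(-4) = -26*(-4) = 104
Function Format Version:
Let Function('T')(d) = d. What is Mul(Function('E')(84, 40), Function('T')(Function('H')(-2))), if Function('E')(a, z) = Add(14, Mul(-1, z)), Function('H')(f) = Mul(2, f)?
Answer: 104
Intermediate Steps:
Mul(Function('E')(84, 40), Function('T')(Function('H')(-2))) = Mul(Add(14, Mul(-1, 40)), Mul(2, -2)) = Mul(Add(14, -40), -4) = Mul(-26, -4) = 104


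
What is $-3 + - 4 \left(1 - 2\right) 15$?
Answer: $57$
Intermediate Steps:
$-3 + - 4 \left(1 - 2\right) 15 = -3 + \left(-4\right) \left(-1\right) 15 = -3 + 4 \cdot 15 = -3 + 60 = 57$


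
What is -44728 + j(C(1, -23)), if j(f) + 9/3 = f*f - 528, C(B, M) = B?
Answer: -45258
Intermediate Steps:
j(f) = -531 + f**2 (j(f) = -3 + (f*f - 528) = -3 + (f**2 - 528) = -3 + (-528 + f**2) = -531 + f**2)
-44728 + j(C(1, -23)) = -44728 + (-531 + 1**2) = -44728 + (-531 + 1) = -44728 - 530 = -45258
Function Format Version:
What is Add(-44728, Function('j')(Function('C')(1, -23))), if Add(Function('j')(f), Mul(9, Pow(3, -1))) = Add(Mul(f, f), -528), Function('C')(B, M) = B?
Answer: -45258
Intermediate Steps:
Function('j')(f) = Add(-531, Pow(f, 2)) (Function('j')(f) = Add(-3, Add(Mul(f, f), -528)) = Add(-3, Add(Pow(f, 2), -528)) = Add(-3, Add(-528, Pow(f, 2))) = Add(-531, Pow(f, 2)))
Add(-44728, Function('j')(Function('C')(1, -23))) = Add(-44728, Add(-531, Pow(1, 2))) = Add(-44728, Add(-531, 1)) = Add(-44728, -530) = -45258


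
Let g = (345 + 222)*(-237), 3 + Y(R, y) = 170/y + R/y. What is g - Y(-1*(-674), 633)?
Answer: -403132/3 ≈ -1.3438e+5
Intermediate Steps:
Y(R, y) = -3 + 170/y + R/y (Y(R, y) = -3 + (170/y + R/y) = -3 + 170/y + R/y)
g = -134379 (g = 567*(-237) = -134379)
g - Y(-1*(-674), 633) = -134379 - (170 - 1*(-674) - 3*633)/633 = -134379 - (170 + 674 - 1899)/633 = -134379 - (-1055)/633 = -134379 - 1*(-5/3) = -134379 + 5/3 = -403132/3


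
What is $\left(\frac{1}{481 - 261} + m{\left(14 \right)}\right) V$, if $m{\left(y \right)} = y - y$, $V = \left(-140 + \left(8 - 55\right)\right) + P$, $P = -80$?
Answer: $- \frac{267}{220} \approx -1.2136$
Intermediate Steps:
$V = -267$ ($V = \left(-140 + \left(8 - 55\right)\right) - 80 = \left(-140 - 47\right) - 80 = -187 - 80 = -267$)
$m{\left(y \right)} = 0$
$\left(\frac{1}{481 - 261} + m{\left(14 \right)}\right) V = \left(\frac{1}{481 - 261} + 0\right) \left(-267\right) = \left(\frac{1}{220} + 0\right) \left(-267\right) = \frac{1}{220} \left(-267\right) = - \frac{267}{220}$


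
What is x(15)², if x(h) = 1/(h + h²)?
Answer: 1/57600 ≈ 1.7361e-5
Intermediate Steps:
x(15)² = (1/(15*(1 + 15)))² = ((1/15)/16)² = ((1/15)*(1/16))² = (1/240)² = 1/57600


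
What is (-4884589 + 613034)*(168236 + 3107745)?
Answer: -13993533020455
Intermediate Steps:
(-4884589 + 613034)*(168236 + 3107745) = -4271555*3275981 = -13993533020455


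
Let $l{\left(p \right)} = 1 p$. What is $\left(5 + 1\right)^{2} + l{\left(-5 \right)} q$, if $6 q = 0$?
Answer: $36$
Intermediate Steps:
$q = 0$ ($q = \frac{1}{6} \cdot 0 = 0$)
$l{\left(p \right)} = p$
$\left(5 + 1\right)^{2} + l{\left(-5 \right)} q = \left(5 + 1\right)^{2} - 0 = 6^{2} + 0 = 36 + 0 = 36$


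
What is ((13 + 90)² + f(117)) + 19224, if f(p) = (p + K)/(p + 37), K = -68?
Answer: 656333/22 ≈ 29833.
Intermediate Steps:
f(p) = (-68 + p)/(37 + p) (f(p) = (p - 68)/(p + 37) = (-68 + p)/(37 + p))
((13 + 90)² + f(117)) + 19224 = ((13 + 90)² + (-68 + 117)/(37 + 117)) + 19224 = (103² + 49/154) + 19224 = (10609 + (1/154)*49) + 19224 = (10609 + 7/22) + 19224 = 233405/22 + 19224 = 656333/22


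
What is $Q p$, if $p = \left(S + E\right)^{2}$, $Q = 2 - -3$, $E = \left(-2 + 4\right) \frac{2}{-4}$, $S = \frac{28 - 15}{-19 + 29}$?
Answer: $\frac{9}{20} \approx 0.45$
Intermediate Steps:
$S = \frac{13}{10} \approx 1.3$
$E = -1$ ($E = 2 \cdot 2 \left(- \frac{1}{4}\right) = 2 \left(- \frac{1}{2}\right) = -1$)
$Q = 5$ ($Q = 2 + 3 = 5$)
$p = \frac{9}{100}$ ($p = \left(\frac{13}{10} - 1\right)^{2} = \left(\frac{3}{10}\right)^{2} = \frac{9}{100} \approx 0.09$)
$Q p = 5 \cdot \frac{9}{100} = \frac{9}{20}$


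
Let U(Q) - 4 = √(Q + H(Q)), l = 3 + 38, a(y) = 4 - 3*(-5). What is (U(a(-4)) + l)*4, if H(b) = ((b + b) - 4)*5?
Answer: 180 + 12*√21 ≈ 234.99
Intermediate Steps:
a(y) = 19 (a(y) = 4 + 15 = 19)
H(b) = -20 + 10*b (H(b) = (2*b - 4)*5 = (-4 + 2*b)*5 = -20 + 10*b)
l = 41
U(Q) = 4 + √(-20 + 11*Q) (U(Q) = 4 + √(Q + (-20 + 10*Q)) = 4 + √(-20 + 11*Q))
(U(a(-4)) + l)*4 = ((4 + √(-20 + 11*19)) + 41)*4 = ((4 + √(-20 + 209)) + 41)*4 = ((4 + √189) + 41)*4 = ((4 + 3*√21) + 41)*4 = (45 + 3*√21)*4 = 180 + 12*√21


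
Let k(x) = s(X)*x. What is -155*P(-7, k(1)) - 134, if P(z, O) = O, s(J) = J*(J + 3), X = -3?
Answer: -134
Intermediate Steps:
s(J) = J*(3 + J)
k(x) = 0 (k(x) = (-3*(3 - 3))*x = (-3*0)*x = 0*x = 0)
-155*P(-7, k(1)) - 134 = -155*0 - 134 = 0 - 134 = -134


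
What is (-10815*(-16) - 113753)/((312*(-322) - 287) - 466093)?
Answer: -59287/566844 ≈ -0.10459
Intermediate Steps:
(-10815*(-16) - 113753)/((312*(-322) - 287) - 466093) = (173040 - 113753)/((-100464 - 287) - 466093) = 59287/(-100751 - 466093) = 59287/(-566844) = 59287*(-1/566844) = -59287/566844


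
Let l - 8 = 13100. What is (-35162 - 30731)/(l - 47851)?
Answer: 65893/34743 ≈ 1.8966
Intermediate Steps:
l = 13108 (l = 8 + 13100 = 13108)
(-35162 - 30731)/(l - 47851) = (-35162 - 30731)/(13108 - 47851) = -65893/(-34743) = -65893*(-1/34743) = 65893/34743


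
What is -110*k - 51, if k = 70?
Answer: -7751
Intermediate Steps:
-110*k - 51 = -110*70 - 51 = -7700 - 51 = -7751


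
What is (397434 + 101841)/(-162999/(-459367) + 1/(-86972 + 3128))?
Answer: 2747094268301100/1952289827 ≈ 1.4071e+6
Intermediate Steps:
(397434 + 101841)/(-162999/(-459367) + 1/(-86972 + 3128)) = 499275/(-162999*(-1/459367) + 1/(-83844)) = 499275/(162999/459367 - 1/83844) = 499275/(13666028789/38515166748) = 499275*(38515166748/13666028789) = 2747094268301100/1952289827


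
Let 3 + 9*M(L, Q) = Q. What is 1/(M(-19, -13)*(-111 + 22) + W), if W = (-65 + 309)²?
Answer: 9/537248 ≈ 1.6752e-5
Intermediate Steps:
M(L, Q) = -⅓ + Q/9
W = 59536 (W = 244² = 59536)
1/(M(-19, -13)*(-111 + 22) + W) = 1/((-⅓ + (⅑)*(-13))*(-111 + 22) + 59536) = 1/((-⅓ - 13/9)*(-89) + 59536) = 1/(-16/9*(-89) + 59536) = 1/(1424/9 + 59536) = 1/(537248/9) = 9/537248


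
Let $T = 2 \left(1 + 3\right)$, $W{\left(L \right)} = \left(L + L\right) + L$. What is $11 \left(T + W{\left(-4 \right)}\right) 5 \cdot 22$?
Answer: $-4840$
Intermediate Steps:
$W{\left(L \right)} = 3 L$ ($W{\left(L \right)} = 2 L + L = 3 L$)
$T = 8$ ($T = 2 \cdot 4 = 8$)
$11 \left(T + W{\left(-4 \right)}\right) 5 \cdot 22 = 11 \left(8 + 3 \left(-4\right)\right) 5 \cdot 22 = 11 \left(8 - 12\right) 5 \cdot 22 = 11 \left(\left(-4\right) 5\right) 22 = 11 \left(-20\right) 22 = \left(-220\right) 22 = -4840$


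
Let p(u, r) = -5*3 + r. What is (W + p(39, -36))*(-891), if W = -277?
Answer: 292248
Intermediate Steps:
p(u, r) = -15 + r
(W + p(39, -36))*(-891) = (-277 + (-15 - 36))*(-891) = (-277 - 51)*(-891) = -328*(-891) = 292248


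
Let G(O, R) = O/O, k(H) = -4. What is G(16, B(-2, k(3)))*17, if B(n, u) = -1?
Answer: 17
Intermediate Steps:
G(O, R) = 1
G(16, B(-2, k(3)))*17 = 1*17 = 17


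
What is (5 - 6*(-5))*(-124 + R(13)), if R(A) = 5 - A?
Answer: -4620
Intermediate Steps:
(5 - 6*(-5))*(-124 + R(13)) = (5 - 6*(-5))*(-124 + (5 - 1*13)) = (5 + 30)*(-124 + (5 - 13)) = 35*(-124 - 8) = 35*(-132) = -4620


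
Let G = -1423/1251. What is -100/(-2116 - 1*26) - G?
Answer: 176287/148869 ≈ 1.1842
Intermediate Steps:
G = -1423/1251 (G = -1423*1/1251 = -1423/1251 ≈ -1.1375)
-100/(-2116 - 1*26) - G = -100/(-2116 - 1*26) - 1*(-1423/1251) = -100/(-2116 - 26) + 1423/1251 = -100/(-2142) + 1423/1251 = -100*(-1/2142) + 1423/1251 = 50/1071 + 1423/1251 = 176287/148869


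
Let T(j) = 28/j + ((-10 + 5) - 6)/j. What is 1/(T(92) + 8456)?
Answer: 92/777969 ≈ 0.00011826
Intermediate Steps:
T(j) = 17/j (T(j) = 28/j + (-5 - 6)/j = 28/j - 11/j = 17/j)
1/(T(92) + 8456) = 1/(17/92 + 8456) = 1/(777969/92) = 92/777969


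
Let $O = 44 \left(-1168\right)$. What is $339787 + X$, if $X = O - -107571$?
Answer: $395966$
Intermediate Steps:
$O = -51392$
$X = 56179$ ($X = -51392 - -107571 = -51392 + 107571 = 56179$)
$339787 + X = 339787 + 56179 = 395966$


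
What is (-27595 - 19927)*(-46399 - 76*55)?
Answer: 2403615238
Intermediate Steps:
(-27595 - 19927)*(-46399 - 76*55) = -47522*(-46399 - 4180) = -47522*(-50579) = 2403615238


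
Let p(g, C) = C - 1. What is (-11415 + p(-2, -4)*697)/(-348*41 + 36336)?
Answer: -3725/5517 ≈ -0.67519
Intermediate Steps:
p(g, C) = -1 + C
(-11415 + p(-2, -4)*697)/(-348*41 + 36336) = (-11415 + (-1 - 4)*697)/(-348*41 + 36336) = (-11415 - 5*697)/(-14268 + 36336) = (-11415 - 3485)/22068 = -14900*1/22068 = -3725/5517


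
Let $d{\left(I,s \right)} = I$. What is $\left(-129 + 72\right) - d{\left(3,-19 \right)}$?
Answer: $-60$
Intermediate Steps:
$\left(-129 + 72\right) - d{\left(3,-19 \right)} = \left(-129 + 72\right) - 3 = -57 - 3 = -60$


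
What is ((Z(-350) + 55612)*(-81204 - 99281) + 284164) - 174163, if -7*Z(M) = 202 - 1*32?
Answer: -70228470283/7 ≈ -1.0033e+10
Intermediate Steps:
Z(M) = -170/7 (Z(M) = -(202 - 1*32)/7 = -(202 - 32)/7 = -⅐*170 = -170/7)
((Z(-350) + 55612)*(-81204 - 99281) + 284164) - 174163 = ((-170/7 + 55612)*(-81204 - 99281) + 284164) - 174163 = ((389114/7)*(-180485) + 284164) - 174163 = (-70229240290/7 + 284164) - 174163 = -70227251142/7 - 174163 = -70228470283/7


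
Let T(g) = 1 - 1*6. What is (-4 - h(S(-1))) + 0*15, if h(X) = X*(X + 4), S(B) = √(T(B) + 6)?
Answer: -9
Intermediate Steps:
T(g) = -5 (T(g) = 1 - 6 = -5)
S(B) = 1 (S(B) = √(-5 + 6) = √1 = 1)
h(X) = X*(4 + X)
(-4 - h(S(-1))) + 0*15 = (-4 - (4 + 1)) + 0*15 = (-4 - 5) + 0 = -9 + 0 = -9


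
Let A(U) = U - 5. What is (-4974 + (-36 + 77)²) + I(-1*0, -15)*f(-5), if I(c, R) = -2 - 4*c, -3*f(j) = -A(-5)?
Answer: -9859/3 ≈ -3286.3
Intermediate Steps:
A(U) = -5 + U
f(j) = -10/3 (f(j) = -(-1)*(-5 - 5)/3 = -(-1)*(-10)/3 = -⅓*10 = -10/3)
(-4974 + (-36 + 77)²) + I(-1*0, -15)*f(-5) = (-4974 + (-36 + 77)²) + (-2 - (-4)*0)*(-10/3) = (-4974 + 41²) + (-2 - 4*0)*(-10/3) = (-4974 + 1681) + (-2 + 0)*(-10/3) = -3293 - 2*(-10/3) = -3293 + 20/3 = -9859/3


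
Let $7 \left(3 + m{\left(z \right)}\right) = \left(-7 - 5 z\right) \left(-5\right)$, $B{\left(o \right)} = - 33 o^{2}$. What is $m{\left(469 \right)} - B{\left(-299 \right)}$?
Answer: $2951910$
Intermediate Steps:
$m{\left(z \right)} = 2 + \frac{25 z}{7}$ ($m{\left(z \right)} = -3 + \frac{\left(-7 - 5 z\right) \left(-5\right)}{7} = -3 + \frac{35 + 25 z}{7} = -3 + \left(5 + \frac{25 z}{7}\right) = 2 + \frac{25 z}{7}$)
$m{\left(469 \right)} - B{\left(-299 \right)} = \left(2 + \frac{25}{7} \cdot 469\right) - - 33 \left(-299\right)^{2} = \left(2 + 1675\right) - \left(-33\right) 89401 = 1677 - -2950233 = 1677 + 2950233 = 2951910$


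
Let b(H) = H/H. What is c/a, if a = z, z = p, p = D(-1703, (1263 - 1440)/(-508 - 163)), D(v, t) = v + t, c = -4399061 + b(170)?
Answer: 737942315/285634 ≈ 2583.5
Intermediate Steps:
b(H) = 1
c = -4399060 (c = -4399061 + 1 = -4399060)
D(v, t) = t + v
p = -1142536/671 (p = (1263 - 1440)/(-508 - 163) - 1703 = -177/(-671) - 1703 = -177*(-1/671) - 1703 = 177/671 - 1703 = -1142536/671 ≈ -1702.7)
z = -1142536/671 ≈ -1702.7
a = -1142536/671 ≈ -1702.7
c/a = -4399060/(-1142536/671) = -4399060*(-671/1142536) = 737942315/285634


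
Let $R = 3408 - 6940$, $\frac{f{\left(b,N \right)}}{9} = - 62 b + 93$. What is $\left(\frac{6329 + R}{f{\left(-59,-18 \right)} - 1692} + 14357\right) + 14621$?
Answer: $\frac{929240323}{32067} \approx 28978.0$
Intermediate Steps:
$f{\left(b,N \right)} = 837 - 558 b$ ($f{\left(b,N \right)} = 9 \left(- 62 b + 93\right) = 9 \left(93 - 62 b\right) = 837 - 558 b$)
$R = -3532$
$\left(\frac{6329 + R}{f{\left(-59,-18 \right)} - 1692} + 14357\right) + 14621 = \left(\frac{6329 - 3532}{\left(837 - -32922\right) - 1692} + 14357\right) + 14621 = \left(\frac{2797}{\left(837 + 32922\right) - 1692} + 14357\right) + 14621 = \left(\frac{2797}{33759 - 1692} + 14357\right) + 14621 = \left(\frac{2797}{32067} + 14357\right) + 14621 = \frac{460388716}{32067} + 14621 = \frac{929240323}{32067}$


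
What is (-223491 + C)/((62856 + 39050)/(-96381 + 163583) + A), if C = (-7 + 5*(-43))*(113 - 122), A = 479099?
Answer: -2480795431/5366085484 ≈ -0.46231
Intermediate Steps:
C = 1998 (C = (-7 - 215)*(-9) = -222*(-9) = 1998)
(-223491 + C)/((62856 + 39050)/(-96381 + 163583) + A) = (-223491 + 1998)/((62856 + 39050)/(-96381 + 163583) + 479099) = -221493/(101906/67202 + 479099) = -221493/(101906*(1/67202) + 479099) = -221493/(50953/33601 + 479099) = -221493/16098256452/33601 = -221493*33601/16098256452 = -2480795431/5366085484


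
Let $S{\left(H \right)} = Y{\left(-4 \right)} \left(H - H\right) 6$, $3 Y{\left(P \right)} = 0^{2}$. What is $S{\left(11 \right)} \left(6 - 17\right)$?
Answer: $0$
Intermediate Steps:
$Y{\left(P \right)} = 0$ ($Y{\left(P \right)} = \frac{0^{2}}{3} = \frac{1}{3} \cdot 0 = 0$)
$S{\left(H \right)} = 0$ ($S{\left(H \right)} = 0 \left(H - H\right) 6 = 0 \cdot 0 \cdot 6 = 0 \cdot 6 = 0$)
$S{\left(11 \right)} \left(6 - 17\right) = 0 \left(6 - 17\right) = 0 \left(-11\right) = 0$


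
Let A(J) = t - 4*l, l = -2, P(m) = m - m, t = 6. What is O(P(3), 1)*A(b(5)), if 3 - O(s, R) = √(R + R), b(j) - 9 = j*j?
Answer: 42 - 14*√2 ≈ 22.201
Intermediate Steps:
P(m) = 0
b(j) = 9 + j² (b(j) = 9 + j*j = 9 + j²)
A(J) = 14 (A(J) = 6 - 4*(-2) = 6 + 8 = 14)
O(s, R) = 3 - √2*√R (O(s, R) = 3 - √(R + R) = 3 - √(2*R) = 3 - √2*√R)
O(P(3), 1)*A(b(5)) = (3 - √2*√1)*14 = (3 - 1*√2*1)*14 = (3 - √2)*14 = 42 - 14*√2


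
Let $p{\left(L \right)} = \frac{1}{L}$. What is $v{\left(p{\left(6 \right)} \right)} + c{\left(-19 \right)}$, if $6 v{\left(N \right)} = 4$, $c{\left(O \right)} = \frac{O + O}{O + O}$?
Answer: $\frac{5}{3} \approx 1.6667$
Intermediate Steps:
$c{\left(O \right)} = 1$ ($c{\left(O \right)} = \frac{2 O}{2 O} = 2 O \frac{1}{2 O} = 1$)
$v{\left(N \right)} = \frac{2}{3}$ ($v{\left(N \right)} = \frac{1}{6} \cdot 4 = \frac{2}{3}$)
$v{\left(p{\left(6 \right)} \right)} + c{\left(-19 \right)} = \frac{2}{3} + 1 = \frac{5}{3}$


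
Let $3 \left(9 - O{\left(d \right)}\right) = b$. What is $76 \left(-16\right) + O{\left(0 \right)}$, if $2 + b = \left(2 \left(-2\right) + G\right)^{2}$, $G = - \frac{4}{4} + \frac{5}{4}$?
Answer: $- \frac{58129}{48} \approx -1211.0$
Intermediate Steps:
$G = \frac{1}{4}$ ($G = \left(-4\right) \frac{1}{4} + 5 \cdot \frac{1}{4} = -1 + \frac{5}{4} = \frac{1}{4} \approx 0.25$)
$b = \frac{193}{16}$ ($b = -2 + \left(2 \left(-2\right) + \frac{1}{4}\right)^{2} = -2 + \left(-4 + \frac{1}{4}\right)^{2} = -2 + \left(- \frac{15}{4}\right)^{2} = -2 + \frac{225}{16} = \frac{193}{16} \approx 12.063$)
$O{\left(d \right)} = \frac{239}{48}$ ($O{\left(d \right)} = 9 - \frac{193}{48} = \frac{239}{48}$)
$76 \left(-16\right) + O{\left(0 \right)} = 76 \left(-16\right) + \frac{239}{48} = -1216 + \frac{239}{48} = - \frac{58129}{48}$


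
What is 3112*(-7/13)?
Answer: -21784/13 ≈ -1675.7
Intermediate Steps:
3112*(-7/13) = -21784/13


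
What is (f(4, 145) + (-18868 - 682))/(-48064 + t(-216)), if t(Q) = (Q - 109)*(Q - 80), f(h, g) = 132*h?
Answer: -9511/24068 ≈ -0.39517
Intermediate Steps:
t(Q) = (-109 + Q)*(-80 + Q)
(f(4, 145) + (-18868 - 682))/(-48064 + t(-216)) = (132*4 + (-18868 - 682))/(-48064 + (8720 + (-216)² - 189*(-216))) = (528 - 19550)/(-48064 + (8720 + 46656 + 40824)) = -19022/(-48064 + 96200) = -19022/48136 = -19022*1/48136 = -9511/24068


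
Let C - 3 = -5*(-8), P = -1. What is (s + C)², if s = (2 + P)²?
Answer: 1936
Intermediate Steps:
s = 1 (s = (2 - 1)² = 1² = 1)
C = 43 (C = 3 - 5*(-8) = 3 + 40 = 43)
(s + C)² = (1 + 43)² = 44² = 1936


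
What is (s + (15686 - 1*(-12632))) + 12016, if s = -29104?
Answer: 11230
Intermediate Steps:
(s + (15686 - 1*(-12632))) + 12016 = (-29104 + (15686 - 1*(-12632))) + 12016 = (-29104 + (15686 + 12632)) + 12016 = (-29104 + 28318) + 12016 = -786 + 12016 = 11230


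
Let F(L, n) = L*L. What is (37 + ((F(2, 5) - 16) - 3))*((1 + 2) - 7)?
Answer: -88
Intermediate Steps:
F(L, n) = L²
(37 + ((F(2, 5) - 16) - 3))*((1 + 2) - 7) = (37 + ((2² - 16) - 3))*((1 + 2) - 7) = (37 + ((4 - 16) - 3))*(3 - 7) = (37 + (-12 - 3))*(-4) = (37 - 15)*(-4) = 22*(-4) = -88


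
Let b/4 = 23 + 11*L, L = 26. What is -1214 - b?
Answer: -2450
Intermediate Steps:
b = 1236 (b = 4*(23 + 11*26) = 4*(23 + 286) = 4*309 = 1236)
-1214 - b = -1214 - 1*1236 = -1214 - 1236 = -2450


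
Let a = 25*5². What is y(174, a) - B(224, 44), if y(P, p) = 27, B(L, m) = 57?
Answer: -30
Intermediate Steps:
a = 625 (a = 25*25 = 625)
y(174, a) - B(224, 44) = 27 - 1*57 = 27 - 57 = -30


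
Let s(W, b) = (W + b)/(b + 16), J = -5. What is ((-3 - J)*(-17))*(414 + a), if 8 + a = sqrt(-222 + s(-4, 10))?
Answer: -13804 - 1054*I*sqrt(39)/13 ≈ -13804.0 - 506.33*I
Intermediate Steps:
s(W, b) = (W + b)/(16 + b)
a = -8 + 31*I*sqrt(39)/13 (a = -8 + sqrt(-222 + (-4 + 10)/(16 + 10)) = -8 + sqrt(-222 + 6/26) = -8 + sqrt(-222 + (1/26)*6) = -8 + sqrt(-222 + 3/13) = -8 + sqrt(-2883/13) = -8 + 31*I*sqrt(39)/13 ≈ -8.0 + 14.892*I)
((-3 - J)*(-17))*(414 + a) = ((-3 - 1*(-5))*(-17))*(414 + (-8 + 31*I*sqrt(39)/13)) = ((-3 + 5)*(-17))*(406 + 31*I*sqrt(39)/13) = (2*(-17))*(406 + 31*I*sqrt(39)/13) = -34*(406 + 31*I*sqrt(39)/13) = -13804 - 1054*I*sqrt(39)/13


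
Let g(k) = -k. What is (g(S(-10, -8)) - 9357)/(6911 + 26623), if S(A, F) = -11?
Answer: -4673/16767 ≈ -0.27870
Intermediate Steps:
(g(S(-10, -8)) - 9357)/(6911 + 26623) = (-1*(-11) - 9357)/(6911 + 26623) = (11 - 9357)/33534 = -9346*1/33534 = -4673/16767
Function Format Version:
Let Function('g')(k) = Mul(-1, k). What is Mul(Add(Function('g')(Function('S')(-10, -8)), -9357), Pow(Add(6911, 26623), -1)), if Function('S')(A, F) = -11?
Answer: Rational(-4673, 16767) ≈ -0.27870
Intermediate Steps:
Mul(Add(Function('g')(Function('S')(-10, -8)), -9357), Pow(Add(6911, 26623), -1)) = Mul(Add(Mul(-1, -11), -9357), Pow(Add(6911, 26623), -1)) = Mul(Add(11, -9357), Pow(33534, -1)) = Mul(-9346, Rational(1, 33534)) = Rational(-4673, 16767)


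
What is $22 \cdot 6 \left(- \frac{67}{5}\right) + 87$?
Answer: $- \frac{8409}{5} \approx -1681.8$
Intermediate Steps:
$22 \cdot 6 \left(- \frac{67}{5}\right) + 87 = 132 \left(\left(-67\right) \frac{1}{5}\right) + 87 = 132 \left(- \frac{67}{5}\right) + 87 = - \frac{8844}{5} + 87 = - \frac{8409}{5}$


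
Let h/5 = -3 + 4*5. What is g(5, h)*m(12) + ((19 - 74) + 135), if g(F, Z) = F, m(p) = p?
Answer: 140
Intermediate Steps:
h = 85 (h = 5*(-3 + 4*5) = 5*(-3 + 20) = 5*17 = 85)
g(5, h)*m(12) + ((19 - 74) + 135) = 5*12 + ((19 - 74) + 135) = 60 + (-55 + 135) = 60 + 80 = 140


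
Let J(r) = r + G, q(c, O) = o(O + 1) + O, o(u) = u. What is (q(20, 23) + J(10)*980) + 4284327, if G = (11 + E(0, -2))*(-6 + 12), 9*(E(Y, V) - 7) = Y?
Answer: 4400014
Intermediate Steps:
E(Y, V) = 7 + Y/9
q(c, O) = 1 + 2*O (q(c, O) = (O + 1) + O = (1 + O) + O = 1 + 2*O)
G = 108 (G = (11 + (7 + (⅑)*0))*(-6 + 12) = (11 + (7 + 0))*6 = (11 + 7)*6 = 18*6 = 108)
J(r) = 108 + r (J(r) = r + 108 = 108 + r)
(q(20, 23) + J(10)*980) + 4284327 = ((1 + 2*23) + (108 + 10)*980) + 4284327 = ((1 + 46) + 118*980) + 4284327 = (47 + 115640) + 4284327 = 115687 + 4284327 = 4400014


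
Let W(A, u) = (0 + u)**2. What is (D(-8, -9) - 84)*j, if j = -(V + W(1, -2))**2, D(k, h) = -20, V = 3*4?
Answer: 26624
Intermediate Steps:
W(A, u) = u**2
V = 12
j = -256 (j = -(12 + (-2)**2)**2 = -(12 + 4)**2 = -1*16**2 = -1*256 = -256)
(D(-8, -9) - 84)*j = (-20 - 84)*(-256) = -104*(-256) = 26624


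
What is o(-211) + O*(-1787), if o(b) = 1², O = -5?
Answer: 8936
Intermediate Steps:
o(b) = 1
o(-211) + O*(-1787) = 1 - 5*(-1787) = 1 + 8935 = 8936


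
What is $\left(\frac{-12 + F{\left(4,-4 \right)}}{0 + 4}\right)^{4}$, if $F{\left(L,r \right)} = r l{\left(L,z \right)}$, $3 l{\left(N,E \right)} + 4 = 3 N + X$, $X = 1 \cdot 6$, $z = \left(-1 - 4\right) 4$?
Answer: $\frac{279841}{81} \approx 3454.8$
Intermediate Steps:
$z = -20$ ($z = \left(-5\right) 4 = -20$)
$X = 6$
$l{\left(N,E \right)} = \frac{2}{3} + N$ ($l{\left(N,E \right)} = - \frac{4}{3} + \frac{3 N + 6}{3} = - \frac{4}{3} + \frac{6 + 3 N}{3} = - \frac{4}{3} + \left(2 + N\right) = \frac{2}{3} + N$)
$F{\left(L,r \right)} = r \left(\frac{2}{3} + L\right)$
$\left(\frac{-12 + F{\left(4,-4 \right)}}{0 + 4}\right)^{4} = \left(\frac{-12 + \frac{1}{3} \left(-4\right) \left(2 + 3 \cdot 4\right)}{0 + 4}\right)^{4} = \left(\frac{-12 + \frac{1}{3} \left(-4\right) \left(2 + 12\right)}{4}\right)^{4} = \left(\left(-12 + \frac{1}{3} \left(-4\right) 14\right) \frac{1}{4}\right)^{4} = \left(\left(-12 - \frac{56}{3}\right) \frac{1}{4}\right)^{4} = \left(\left(- \frac{92}{3}\right) \frac{1}{4}\right)^{4} = \left(- \frac{23}{3}\right)^{4} = \frac{279841}{81}$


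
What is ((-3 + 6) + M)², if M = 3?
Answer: 36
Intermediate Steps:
((-3 + 6) + M)² = ((-3 + 6) + 3)² = (3 + 3)² = 6² = 36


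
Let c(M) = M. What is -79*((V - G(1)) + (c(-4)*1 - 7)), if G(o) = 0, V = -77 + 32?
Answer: 4424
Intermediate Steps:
V = -45
-79*((V - G(1)) + (c(-4)*1 - 7)) = -79*((-45 - 1*0) + (-4*1 - 7)) = -79*((-45 + 0) + (-4 - 7)) = -79*(-45 - 11) = -79*(-56) = 4424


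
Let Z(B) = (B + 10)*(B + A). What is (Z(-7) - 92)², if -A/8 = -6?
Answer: 961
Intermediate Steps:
A = 48 (A = -8*(-6) = 48)
Z(B) = (10 + B)*(48 + B) (Z(B) = (B + 10)*(B + 48) = (10 + B)*(48 + B))
(Z(-7) - 92)² = ((480 + (-7)² + 58*(-7)) - 92)² = ((480 + 49 - 406) - 92)² = (123 - 92)² = 31² = 961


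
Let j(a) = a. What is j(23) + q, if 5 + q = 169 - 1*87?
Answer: 100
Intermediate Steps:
q = 77 (q = -5 + (169 - 1*87) = -5 + (169 - 87) = -5 + 82 = 77)
j(23) + q = 23 + 77 = 100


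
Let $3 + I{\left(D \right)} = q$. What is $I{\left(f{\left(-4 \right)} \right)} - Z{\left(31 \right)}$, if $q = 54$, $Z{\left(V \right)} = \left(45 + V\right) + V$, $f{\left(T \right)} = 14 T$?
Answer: $-56$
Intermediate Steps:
$Z{\left(V \right)} = 45 + 2 V$
$I{\left(D \right)} = 51$ ($I{\left(D \right)} = -3 + 54 = 51$)
$I{\left(f{\left(-4 \right)} \right)} - Z{\left(31 \right)} = 51 - \left(45 + 2 \cdot 31\right) = 51 - \left(45 + 62\right) = 51 - 107 = -56$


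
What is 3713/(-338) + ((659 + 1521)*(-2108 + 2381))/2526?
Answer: 31963047/142298 ≈ 224.62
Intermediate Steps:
3713/(-338) + ((659 + 1521)*(-2108 + 2381))/2526 = 3713*(-1/338) + (2180*273)*(1/2526) = -3713/338 + 595140*(1/2526) = -3713/338 + 99190/421 = 31963047/142298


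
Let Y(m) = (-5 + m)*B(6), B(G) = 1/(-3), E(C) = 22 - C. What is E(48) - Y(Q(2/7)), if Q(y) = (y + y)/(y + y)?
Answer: -82/3 ≈ -27.333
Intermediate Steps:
Q(y) = 1 (Q(y) = (2*y)/((2*y)) = (2*y)*(1/(2*y)) = 1)
B(G) = -⅓ (B(G) = 1*(-⅓) = -⅓)
Y(m) = 5/3 - m/3 (Y(m) = (-5 + m)*(-⅓) = 5/3 - m/3)
E(48) - Y(Q(2/7)) = (22 - 1*48) - (5/3 - ⅓*1) = (22 - 48) - (5/3 - ⅓) = -26 - 1*4/3 = -26 - 4/3 = -82/3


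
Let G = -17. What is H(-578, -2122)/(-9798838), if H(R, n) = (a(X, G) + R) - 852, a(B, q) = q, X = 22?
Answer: 1447/9798838 ≈ 0.00014767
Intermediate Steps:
H(R, n) = -869 + R (H(R, n) = (-17 + R) - 852 = -869 + R)
H(-578, -2122)/(-9798838) = (-869 - 578)/(-9798838) = -1447*(-1/9798838) = 1447/9798838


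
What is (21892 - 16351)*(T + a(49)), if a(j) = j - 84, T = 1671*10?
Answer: 92396175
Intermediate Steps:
T = 16710
a(j) = -84 + j
(21892 - 16351)*(T + a(49)) = (21892 - 16351)*(16710 + (-84 + 49)) = 5541*(16710 - 35) = 5541*16675 = 92396175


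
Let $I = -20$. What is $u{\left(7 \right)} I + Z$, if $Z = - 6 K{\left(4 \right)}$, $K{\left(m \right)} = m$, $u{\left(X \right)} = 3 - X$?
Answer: $56$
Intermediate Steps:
$Z = -24$ ($Z = \left(-6\right) 4 = -24$)
$u{\left(7 \right)} I + Z = \left(3 - 7\right) \left(-20\right) - 24 = \left(-4\right) \left(-20\right) - 24 = 80 - 24 = 56$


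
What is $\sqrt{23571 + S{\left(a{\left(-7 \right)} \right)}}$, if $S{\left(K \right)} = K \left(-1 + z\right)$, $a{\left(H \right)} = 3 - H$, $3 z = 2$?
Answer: $\frac{\sqrt{212109}}{3} \approx 153.52$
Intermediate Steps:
$z = \frac{2}{3}$ ($z = \frac{1}{3} \cdot 2 = \frac{2}{3} \approx 0.66667$)
$S{\left(K \right)} = - \frac{K}{3}$ ($S{\left(K \right)} = K \left(-1 + \frac{2}{3}\right) = K \left(- \frac{1}{3}\right) = - \frac{K}{3}$)
$\sqrt{23571 + S{\left(a{\left(-7 \right)} \right)}} = \sqrt{23571 - \frac{3 - -7}{3}} = \sqrt{23571 - \frac{3 + 7}{3}} = \sqrt{23571 - \frac{10}{3}} = \sqrt{\frac{70703}{3}} = \frac{\sqrt{212109}}{3}$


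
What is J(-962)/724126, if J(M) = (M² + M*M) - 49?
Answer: 1850839/724126 ≈ 2.5560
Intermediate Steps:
J(M) = -49 + 2*M² (J(M) = (M² + M²) - 49 = 2*M² - 49 = -49 + 2*M²)
J(-962)/724126 = (-49 + 2*(-962)²)/724126 = (-49 + 2*925444)*(1/724126) = (-49 + 1850888)*(1/724126) = 1850839*(1/724126) = 1850839/724126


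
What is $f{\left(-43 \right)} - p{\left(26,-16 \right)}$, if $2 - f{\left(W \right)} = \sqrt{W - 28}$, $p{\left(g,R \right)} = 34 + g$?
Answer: $-58 - i \sqrt{71} \approx -58.0 - 8.4261 i$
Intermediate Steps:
$f{\left(W \right)} = 2 - \sqrt{-28 + W}$ ($f{\left(W \right)} = 2 - \sqrt{W - 28} = 2 - \sqrt{-28 + W}$)
$f{\left(-43 \right)} - p{\left(26,-16 \right)} = \left(2 - \sqrt{-28 - 43}\right) - \left(34 + 26\right) = \left(2 - \sqrt{-71}\right) - 60 = \left(2 - i \sqrt{71}\right) - 60 = -58 - i \sqrt{71}$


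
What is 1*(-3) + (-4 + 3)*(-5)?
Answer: 2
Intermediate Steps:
1*(-3) + (-4 + 3)*(-5) = -3 - 1*(-5) = -3 + 5 = 2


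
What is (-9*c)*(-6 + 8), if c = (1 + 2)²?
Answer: -162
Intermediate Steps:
c = 9 (c = 3² = 9)
(-9*c)*(-6 + 8) = (-9*9)*(-6 + 8) = -81*2 = -162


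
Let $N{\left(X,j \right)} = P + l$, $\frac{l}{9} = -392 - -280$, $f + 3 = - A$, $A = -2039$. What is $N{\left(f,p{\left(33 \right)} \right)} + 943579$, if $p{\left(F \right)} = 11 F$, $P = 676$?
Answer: $943247$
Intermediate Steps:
$f = 2036$ ($f = -3 - -2039 = -3 + 2039 = 2036$)
$l = -1008$ ($l = 9 \left(-392 - -280\right) = 9 \left(-392 + 280\right) = 9 \left(-112\right) = -1008$)
$N{\left(X,j \right)} = -332$ ($N{\left(X,j \right)} = 676 - 1008 = -332$)
$N{\left(f,p{\left(33 \right)} \right)} + 943579 = -332 + 943579 = 943247$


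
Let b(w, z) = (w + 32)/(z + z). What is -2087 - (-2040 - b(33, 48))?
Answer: -4447/96 ≈ -46.323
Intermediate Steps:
b(w, z) = (32 + w)/(2*z) (b(w, z) = (32 + w)/((2*z)) = (32 + w)*(1/(2*z)) = (32 + w)/(2*z))
-2087 - (-2040 - b(33, 48)) = -2087 - (-2040 - (32 + 33)/(2*48)) = -2087 - (-2040 - 65/(2*48)) = -2087 - (-2040 - 1*65/96) = -2087 - (-2040 - 65/96) = -2087 - 1*(-195905/96) = -2087 + 195905/96 = -4447/96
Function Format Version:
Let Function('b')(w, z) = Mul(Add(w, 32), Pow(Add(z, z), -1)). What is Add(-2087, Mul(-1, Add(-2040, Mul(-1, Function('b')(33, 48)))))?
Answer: Rational(-4447, 96) ≈ -46.323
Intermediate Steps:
Function('b')(w, z) = Mul(Rational(1, 2), Pow(z, -1), Add(32, w)) (Function('b')(w, z) = Mul(Add(32, w), Pow(Mul(2, z), -1)) = Mul(Add(32, w), Mul(Rational(1, 2), Pow(z, -1))) = Mul(Rational(1, 2), Pow(z, -1), Add(32, w)))
Add(-2087, Mul(-1, Add(-2040, Mul(-1, Function('b')(33, 48))))) = Add(-2087, Mul(-1, Add(-2040, Mul(-1, Mul(Rational(1, 2), Pow(48, -1), Add(32, 33)))))) = Add(-2087, Mul(-1, Add(-2040, Mul(-1, Mul(Rational(1, 2), Rational(1, 48), 65))))) = Add(-2087, Mul(-1, Add(-2040, Mul(-1, Rational(65, 96))))) = Add(-2087, Mul(-1, Add(-2040, Rational(-65, 96)))) = Add(-2087, Mul(-1, Rational(-195905, 96))) = Add(-2087, Rational(195905, 96)) = Rational(-4447, 96)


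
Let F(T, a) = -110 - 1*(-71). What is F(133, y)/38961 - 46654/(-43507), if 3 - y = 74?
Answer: 46563839/43463493 ≈ 1.0713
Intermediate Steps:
y = -71 (y = 3 - 1*74 = 3 - 74 = -71)
F(T, a) = -39 (F(T, a) = -110 + 71 = -39)
F(133, y)/38961 - 46654/(-43507) = -39/38961 - 46654/(-43507) = -39*1/38961 - 46654*(-1/43507) = -1/999 + 46654/43507 = 46563839/43463493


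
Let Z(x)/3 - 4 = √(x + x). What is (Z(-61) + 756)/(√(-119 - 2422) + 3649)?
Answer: 1401216/6658871 + 33*√2562/13317742 - 4224*I*√21/6658871 + 10947*I*√122/13317742 ≈ 0.21055 + 0.0061722*I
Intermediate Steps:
Z(x) = 12 + 3*√2*√x (Z(x) = 12 + 3*√(x + x) = 12 + 3*√(2*x) = 12 + 3*(√2*√x) = 12 + 3*√2*√x)
(Z(-61) + 756)/(√(-119 - 2422) + 3649) = ((12 + 3*√2*√(-61)) + 756)/(√(-119 - 2422) + 3649) = ((12 + 3*√2*(I*√61)) + 756)/(√(-2541) + 3649) = ((12 + 3*I*√122) + 756)/(11*I*√21 + 3649) = (768 + 3*I*√122)/(3649 + 11*I*√21)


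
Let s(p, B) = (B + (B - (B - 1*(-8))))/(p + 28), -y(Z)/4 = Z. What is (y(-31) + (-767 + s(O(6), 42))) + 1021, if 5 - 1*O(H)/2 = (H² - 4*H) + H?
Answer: 395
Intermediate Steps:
y(Z) = -4*Z
O(H) = 10 - 2*H² + 6*H (O(H) = 10 - 2*((H² - 4*H) + H) = 10 - 2*(H² - 3*H) = 10 + (-2*H² + 6*H) = 10 - 2*H² + 6*H)
s(p, B) = (-8 + B)/(28 + p) (s(p, B) = (B + (B - (B + 8)))/(28 + p) = (B + (B - (8 + B)))/(28 + p) = (B + (B + (-8 - B)))/(28 + p) = (B - 8)/(28 + p) = (-8 + B)/(28 + p))
(y(-31) + (-767 + s(O(6), 42))) + 1021 = (-4*(-31) + (-767 + (-8 + 42)/(28 + (10 - 2*6² + 6*6)))) + 1021 = (124 + (-767 + 34/(28 + (10 - 2*36 + 36)))) + 1021 = (124 + (-767 + 34/(28 + (10 - 72 + 36)))) + 1021 = (124 + (-767 + 34/(28 - 26))) + 1021 = (124 + (-767 + 34/2)) + 1021 = (124 + (-767 + (½)*34)) + 1021 = (124 + (-767 + 17)) + 1021 = (124 - 750) + 1021 = -626 + 1021 = 395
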